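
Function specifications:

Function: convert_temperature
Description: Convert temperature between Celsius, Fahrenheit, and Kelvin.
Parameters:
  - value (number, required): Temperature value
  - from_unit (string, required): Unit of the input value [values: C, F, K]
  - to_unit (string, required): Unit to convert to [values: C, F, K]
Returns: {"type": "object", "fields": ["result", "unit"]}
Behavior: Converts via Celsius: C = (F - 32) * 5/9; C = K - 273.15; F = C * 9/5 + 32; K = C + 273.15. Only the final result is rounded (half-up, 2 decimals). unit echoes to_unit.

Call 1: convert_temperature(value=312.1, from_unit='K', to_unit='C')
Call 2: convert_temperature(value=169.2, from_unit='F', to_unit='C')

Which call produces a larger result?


Call 1:
  To C: 312.1 - 273.15 = 38.95
  Target is C: 38.95
  Round to 2 decimals: 38.95
  -> 38.95 C
Call 2:
  To C: (169.2 - 32) * 5/9 = 76.222222
  Target is C: 76.222222
  Round to 2 decimals: 76.22
  -> 76.22 C
Call 2 (76.22 C)


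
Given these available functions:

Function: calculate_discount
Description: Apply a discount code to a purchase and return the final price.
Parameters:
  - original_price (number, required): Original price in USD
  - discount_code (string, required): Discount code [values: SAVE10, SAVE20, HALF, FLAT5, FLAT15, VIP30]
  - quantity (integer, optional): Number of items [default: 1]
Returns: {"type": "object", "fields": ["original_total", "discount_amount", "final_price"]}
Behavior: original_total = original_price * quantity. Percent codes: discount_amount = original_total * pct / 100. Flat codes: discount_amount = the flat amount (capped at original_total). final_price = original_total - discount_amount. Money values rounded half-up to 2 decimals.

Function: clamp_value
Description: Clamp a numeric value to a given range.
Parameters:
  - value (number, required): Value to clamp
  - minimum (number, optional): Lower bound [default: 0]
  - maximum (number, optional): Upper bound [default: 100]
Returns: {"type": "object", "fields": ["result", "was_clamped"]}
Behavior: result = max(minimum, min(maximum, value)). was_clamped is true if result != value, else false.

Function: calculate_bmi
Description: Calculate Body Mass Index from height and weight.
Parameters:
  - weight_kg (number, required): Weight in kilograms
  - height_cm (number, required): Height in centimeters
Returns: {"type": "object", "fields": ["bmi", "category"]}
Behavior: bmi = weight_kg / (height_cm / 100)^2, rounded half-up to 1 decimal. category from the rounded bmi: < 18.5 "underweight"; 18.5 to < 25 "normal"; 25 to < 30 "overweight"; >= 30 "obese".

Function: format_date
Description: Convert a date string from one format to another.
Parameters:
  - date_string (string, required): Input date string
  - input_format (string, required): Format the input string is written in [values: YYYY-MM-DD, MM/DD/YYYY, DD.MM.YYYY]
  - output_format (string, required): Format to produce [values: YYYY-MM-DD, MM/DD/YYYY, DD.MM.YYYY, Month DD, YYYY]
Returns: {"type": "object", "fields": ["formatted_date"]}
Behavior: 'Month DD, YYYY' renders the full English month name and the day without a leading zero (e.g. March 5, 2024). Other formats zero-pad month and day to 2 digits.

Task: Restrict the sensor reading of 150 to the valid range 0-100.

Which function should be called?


The task needs a function whose description is: Clamp a numeric value to a given range.
clamp_value


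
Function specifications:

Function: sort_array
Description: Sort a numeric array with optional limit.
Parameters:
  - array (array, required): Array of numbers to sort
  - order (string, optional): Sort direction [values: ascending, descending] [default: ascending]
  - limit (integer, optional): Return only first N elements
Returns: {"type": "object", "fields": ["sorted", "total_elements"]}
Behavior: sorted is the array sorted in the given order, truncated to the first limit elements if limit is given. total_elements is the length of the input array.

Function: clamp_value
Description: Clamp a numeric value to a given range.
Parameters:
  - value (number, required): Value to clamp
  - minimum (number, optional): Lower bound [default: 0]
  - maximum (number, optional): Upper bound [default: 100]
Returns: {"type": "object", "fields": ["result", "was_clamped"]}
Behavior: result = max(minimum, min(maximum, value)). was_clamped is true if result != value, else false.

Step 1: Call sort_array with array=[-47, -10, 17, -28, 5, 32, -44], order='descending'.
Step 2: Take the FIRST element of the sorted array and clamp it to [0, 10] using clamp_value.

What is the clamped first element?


Step 1: sort_array(order=descending)
  sorted: [32, 17, 5, -10, -28, -44, -47]
  -> first element = 32
Step 2: clamp_value(value=32, minimum=0, maximum=10)
  result = max(0, min(10, 32)) = max(0, 10) = 10
  was_clamped = (10 != 32) = true
  -> result = 10
10


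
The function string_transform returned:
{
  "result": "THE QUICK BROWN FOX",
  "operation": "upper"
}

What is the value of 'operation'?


upper


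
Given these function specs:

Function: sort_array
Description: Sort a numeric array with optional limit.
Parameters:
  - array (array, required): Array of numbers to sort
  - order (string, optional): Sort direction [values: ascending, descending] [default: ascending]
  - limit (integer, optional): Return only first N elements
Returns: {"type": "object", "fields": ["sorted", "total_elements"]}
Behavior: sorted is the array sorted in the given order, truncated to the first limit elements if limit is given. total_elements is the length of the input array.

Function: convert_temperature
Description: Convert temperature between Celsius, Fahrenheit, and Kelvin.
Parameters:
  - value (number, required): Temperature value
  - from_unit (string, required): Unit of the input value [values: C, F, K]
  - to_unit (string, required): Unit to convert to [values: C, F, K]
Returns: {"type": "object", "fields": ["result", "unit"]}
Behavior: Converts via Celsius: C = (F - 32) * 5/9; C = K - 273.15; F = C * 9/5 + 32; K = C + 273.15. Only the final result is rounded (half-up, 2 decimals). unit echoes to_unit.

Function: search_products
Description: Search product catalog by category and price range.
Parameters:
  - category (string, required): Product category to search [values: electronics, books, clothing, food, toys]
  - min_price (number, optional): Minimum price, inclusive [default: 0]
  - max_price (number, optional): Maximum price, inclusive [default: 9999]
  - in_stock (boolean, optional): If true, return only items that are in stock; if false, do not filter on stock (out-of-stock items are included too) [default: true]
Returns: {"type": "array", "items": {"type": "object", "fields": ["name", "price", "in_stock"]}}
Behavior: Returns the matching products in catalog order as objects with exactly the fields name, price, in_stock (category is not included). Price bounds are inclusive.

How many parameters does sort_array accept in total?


Parameters of sort_array: array (required), order (optional), limit (optional)
Total:
3


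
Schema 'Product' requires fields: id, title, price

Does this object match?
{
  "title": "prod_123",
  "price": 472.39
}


Checking required fields...
Missing: id
Invalid - missing required field 'id'


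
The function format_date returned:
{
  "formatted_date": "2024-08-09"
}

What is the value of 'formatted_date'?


2024-08-09


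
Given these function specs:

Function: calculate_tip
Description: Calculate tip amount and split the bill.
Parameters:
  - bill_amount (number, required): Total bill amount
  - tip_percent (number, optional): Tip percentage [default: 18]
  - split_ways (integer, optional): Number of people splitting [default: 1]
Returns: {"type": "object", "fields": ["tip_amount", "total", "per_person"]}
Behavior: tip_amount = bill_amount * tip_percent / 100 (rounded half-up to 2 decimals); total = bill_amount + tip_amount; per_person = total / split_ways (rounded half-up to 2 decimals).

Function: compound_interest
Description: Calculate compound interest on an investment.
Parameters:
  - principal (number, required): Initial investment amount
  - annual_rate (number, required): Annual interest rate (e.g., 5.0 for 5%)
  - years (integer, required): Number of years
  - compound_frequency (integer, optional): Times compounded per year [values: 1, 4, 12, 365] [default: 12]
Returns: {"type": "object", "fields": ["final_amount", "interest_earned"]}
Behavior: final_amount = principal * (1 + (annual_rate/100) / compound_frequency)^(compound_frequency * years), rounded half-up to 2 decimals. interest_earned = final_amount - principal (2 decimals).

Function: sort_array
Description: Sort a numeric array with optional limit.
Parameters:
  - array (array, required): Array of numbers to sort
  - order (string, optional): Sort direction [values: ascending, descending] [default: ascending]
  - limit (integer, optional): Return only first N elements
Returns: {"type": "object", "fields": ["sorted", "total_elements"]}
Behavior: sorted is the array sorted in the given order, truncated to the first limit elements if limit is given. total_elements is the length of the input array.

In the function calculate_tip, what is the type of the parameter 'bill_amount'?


The calculate_tip spec declares:
  - bill_amount (number, required): Total bill amount
Type:
number


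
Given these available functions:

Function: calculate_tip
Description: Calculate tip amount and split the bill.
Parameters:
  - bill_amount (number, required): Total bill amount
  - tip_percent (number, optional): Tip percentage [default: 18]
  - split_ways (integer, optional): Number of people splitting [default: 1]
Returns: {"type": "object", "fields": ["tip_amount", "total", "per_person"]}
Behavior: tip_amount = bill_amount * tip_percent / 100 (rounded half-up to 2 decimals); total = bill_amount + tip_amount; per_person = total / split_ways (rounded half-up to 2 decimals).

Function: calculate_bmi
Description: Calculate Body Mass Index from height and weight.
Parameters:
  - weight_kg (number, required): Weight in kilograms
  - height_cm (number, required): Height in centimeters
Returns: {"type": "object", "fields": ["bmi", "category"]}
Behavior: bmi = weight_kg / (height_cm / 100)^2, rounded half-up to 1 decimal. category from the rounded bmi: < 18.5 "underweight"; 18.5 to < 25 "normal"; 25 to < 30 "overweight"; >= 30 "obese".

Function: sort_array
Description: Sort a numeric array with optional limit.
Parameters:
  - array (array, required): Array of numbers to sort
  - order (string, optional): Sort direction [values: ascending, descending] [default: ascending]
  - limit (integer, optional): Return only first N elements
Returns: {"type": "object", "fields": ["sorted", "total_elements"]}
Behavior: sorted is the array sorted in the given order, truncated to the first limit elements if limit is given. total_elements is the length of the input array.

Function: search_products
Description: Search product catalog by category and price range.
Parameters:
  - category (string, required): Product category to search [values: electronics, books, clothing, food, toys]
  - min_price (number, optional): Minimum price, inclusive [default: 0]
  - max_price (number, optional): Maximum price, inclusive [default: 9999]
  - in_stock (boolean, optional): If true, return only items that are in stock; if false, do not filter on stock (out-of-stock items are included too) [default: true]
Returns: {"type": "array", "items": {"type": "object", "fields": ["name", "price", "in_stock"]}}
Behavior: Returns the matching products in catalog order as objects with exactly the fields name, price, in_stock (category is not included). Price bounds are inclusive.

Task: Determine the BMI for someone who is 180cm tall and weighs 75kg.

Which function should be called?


The task needs a function whose description is: Calculate Body Mass Index from height and weight.
calculate_bmi


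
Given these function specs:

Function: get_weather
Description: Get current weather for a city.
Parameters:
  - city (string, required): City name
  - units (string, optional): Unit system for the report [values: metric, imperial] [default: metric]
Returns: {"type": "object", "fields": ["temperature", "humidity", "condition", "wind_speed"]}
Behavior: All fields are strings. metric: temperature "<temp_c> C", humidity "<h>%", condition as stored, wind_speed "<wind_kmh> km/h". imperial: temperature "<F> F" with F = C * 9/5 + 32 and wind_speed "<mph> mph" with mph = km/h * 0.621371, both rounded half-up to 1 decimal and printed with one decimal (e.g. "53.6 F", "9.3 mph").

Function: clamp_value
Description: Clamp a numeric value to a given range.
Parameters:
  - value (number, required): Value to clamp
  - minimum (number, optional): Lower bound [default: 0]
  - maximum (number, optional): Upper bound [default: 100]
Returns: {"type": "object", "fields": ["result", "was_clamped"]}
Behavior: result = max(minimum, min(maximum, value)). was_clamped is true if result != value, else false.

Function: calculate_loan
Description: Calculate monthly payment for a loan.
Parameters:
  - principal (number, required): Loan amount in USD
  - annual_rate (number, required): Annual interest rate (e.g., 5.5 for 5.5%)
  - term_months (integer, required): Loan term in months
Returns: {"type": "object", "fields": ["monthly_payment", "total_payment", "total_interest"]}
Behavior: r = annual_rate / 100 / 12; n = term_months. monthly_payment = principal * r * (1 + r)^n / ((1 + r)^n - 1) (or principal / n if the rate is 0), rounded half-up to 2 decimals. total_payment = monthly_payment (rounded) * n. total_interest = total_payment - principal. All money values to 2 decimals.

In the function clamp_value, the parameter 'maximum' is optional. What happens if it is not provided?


The clamp_value spec declares:
  - maximum (number, optional): Upper bound [default: 100]
It defaults to 100


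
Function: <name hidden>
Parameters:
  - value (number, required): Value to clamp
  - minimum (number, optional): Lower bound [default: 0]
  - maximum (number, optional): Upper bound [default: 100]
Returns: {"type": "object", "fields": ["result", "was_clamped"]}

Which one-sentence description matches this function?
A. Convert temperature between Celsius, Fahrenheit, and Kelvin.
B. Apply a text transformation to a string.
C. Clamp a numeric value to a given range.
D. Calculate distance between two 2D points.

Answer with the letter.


Parameters value, minimum, maximum and return ["result", "was_clamped"] fit: Clamp a numeric value to a given range.
C


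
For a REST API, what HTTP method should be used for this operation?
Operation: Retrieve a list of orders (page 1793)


GET = read, POST = create, PUT = update/replace, DELETE = remove
This operation is a read.
GET


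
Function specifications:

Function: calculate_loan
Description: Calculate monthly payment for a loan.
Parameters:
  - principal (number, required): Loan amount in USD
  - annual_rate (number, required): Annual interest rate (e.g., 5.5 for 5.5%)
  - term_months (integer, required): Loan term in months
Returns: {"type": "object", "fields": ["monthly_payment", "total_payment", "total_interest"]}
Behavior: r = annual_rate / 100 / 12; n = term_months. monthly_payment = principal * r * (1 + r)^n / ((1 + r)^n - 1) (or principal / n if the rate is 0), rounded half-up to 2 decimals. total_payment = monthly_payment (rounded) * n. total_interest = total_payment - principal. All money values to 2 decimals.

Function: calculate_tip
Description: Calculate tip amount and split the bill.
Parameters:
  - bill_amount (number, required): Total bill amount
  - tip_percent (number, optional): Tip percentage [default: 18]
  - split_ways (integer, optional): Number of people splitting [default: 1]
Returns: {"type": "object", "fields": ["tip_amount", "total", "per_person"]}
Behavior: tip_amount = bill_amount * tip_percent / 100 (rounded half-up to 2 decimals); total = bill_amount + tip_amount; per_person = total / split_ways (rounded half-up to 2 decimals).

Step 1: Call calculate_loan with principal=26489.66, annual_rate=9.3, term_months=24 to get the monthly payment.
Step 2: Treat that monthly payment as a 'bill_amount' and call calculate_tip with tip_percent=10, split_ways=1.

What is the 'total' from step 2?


Step 1: calculate_loan(principal=26489.66, annual_rate=9.3, term_months=24)
  r = 9.3 / 100 / 12 = 0.00775 (keep full precision)
  (1 + r)^24 = 1.20355894
  monthly_payment = 26489.66 * 0.00775 * 1.20355894 / (1.20355894 - 1) = 1213.82273 -> 1213.82
  total_payment = 1213.82 * 24 = 29131.68
  total_interest = 29131.68 - 26489.66 = 2642.02
  -> monthly_payment = 1213.82
Step 2: calculate_tip(bill_amount=1213.82, tip_percent=10, split_ways=1)
  tip_amount = 1213.82 * 10/100 = 121.382 -> 121.38
  total = 1213.82 + 121.38 = 1335.20
  per_person = 1335.20 / 1 = 1335.2 -> 1335.20
  -> total = 1335.20
$1335.20


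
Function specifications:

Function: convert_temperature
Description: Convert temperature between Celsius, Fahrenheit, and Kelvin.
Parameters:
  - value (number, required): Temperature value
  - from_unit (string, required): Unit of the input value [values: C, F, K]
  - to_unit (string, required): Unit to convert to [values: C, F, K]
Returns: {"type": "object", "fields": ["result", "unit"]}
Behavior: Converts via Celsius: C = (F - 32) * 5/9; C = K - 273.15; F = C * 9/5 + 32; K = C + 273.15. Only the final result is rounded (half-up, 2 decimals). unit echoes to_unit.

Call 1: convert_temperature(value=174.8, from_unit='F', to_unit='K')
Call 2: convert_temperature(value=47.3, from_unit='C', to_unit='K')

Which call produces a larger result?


Call 1:
  To C: (174.8 - 32) * 5/9 = 79.333333
  To K: 79.333333 + 273.15 = 352.483333
  Round to 2 decimals: 352.48
  -> 352.48 K
Call 2:
  Input already in C: 47.3
  To K: 47.3 + 273.15 = 320.45
  Round to 2 decimals: 320.45
  -> 320.45 K
Call 1 (352.48 K)


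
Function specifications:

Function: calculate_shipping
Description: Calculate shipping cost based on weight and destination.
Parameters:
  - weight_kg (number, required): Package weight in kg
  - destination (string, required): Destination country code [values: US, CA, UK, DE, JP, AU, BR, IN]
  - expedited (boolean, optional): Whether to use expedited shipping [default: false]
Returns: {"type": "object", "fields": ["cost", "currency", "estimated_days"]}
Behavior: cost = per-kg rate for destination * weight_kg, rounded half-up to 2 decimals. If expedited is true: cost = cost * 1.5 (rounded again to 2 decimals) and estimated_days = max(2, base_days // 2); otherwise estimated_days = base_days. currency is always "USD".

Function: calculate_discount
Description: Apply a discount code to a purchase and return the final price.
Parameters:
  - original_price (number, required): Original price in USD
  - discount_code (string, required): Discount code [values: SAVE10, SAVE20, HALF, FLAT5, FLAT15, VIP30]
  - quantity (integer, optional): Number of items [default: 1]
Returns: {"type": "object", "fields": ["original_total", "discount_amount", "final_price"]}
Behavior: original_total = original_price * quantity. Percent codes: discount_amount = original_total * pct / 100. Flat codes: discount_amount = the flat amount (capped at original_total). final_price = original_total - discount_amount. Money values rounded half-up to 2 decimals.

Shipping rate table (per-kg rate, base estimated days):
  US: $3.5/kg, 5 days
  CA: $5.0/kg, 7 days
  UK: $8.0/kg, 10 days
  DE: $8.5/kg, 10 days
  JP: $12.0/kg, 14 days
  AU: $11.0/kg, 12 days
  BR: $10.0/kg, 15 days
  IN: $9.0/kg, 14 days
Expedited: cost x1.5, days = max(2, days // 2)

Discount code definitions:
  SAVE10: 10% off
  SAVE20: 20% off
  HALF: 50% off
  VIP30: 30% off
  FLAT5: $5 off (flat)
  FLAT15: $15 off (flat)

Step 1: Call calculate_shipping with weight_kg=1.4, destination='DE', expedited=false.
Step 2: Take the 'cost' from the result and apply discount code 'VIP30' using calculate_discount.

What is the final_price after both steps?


Step 1: calculate_shipping(weight_kg=1.4, destination=DE, expedited=false)
  Rate for DE: $8.5/kg, base 10 days
  cost = 8.5 * 1.4 = 11.9 -> 11.90
  expedited not set/false: estimated_days = 10
  -> cost = 11.90 USD
Step 2: calculate_discount(original_price=11.9, discount_code=VIP30, quantity=1)
  original_total = 11.9 * 1 = 11.90
  VIP30 = 30% off: discount_amount = 11.90 * 30/100 = 3.57 -> 3.57
  final_price = 11.90 - 3.57 = 8.33
  -> final_price = 8.33
$8.33


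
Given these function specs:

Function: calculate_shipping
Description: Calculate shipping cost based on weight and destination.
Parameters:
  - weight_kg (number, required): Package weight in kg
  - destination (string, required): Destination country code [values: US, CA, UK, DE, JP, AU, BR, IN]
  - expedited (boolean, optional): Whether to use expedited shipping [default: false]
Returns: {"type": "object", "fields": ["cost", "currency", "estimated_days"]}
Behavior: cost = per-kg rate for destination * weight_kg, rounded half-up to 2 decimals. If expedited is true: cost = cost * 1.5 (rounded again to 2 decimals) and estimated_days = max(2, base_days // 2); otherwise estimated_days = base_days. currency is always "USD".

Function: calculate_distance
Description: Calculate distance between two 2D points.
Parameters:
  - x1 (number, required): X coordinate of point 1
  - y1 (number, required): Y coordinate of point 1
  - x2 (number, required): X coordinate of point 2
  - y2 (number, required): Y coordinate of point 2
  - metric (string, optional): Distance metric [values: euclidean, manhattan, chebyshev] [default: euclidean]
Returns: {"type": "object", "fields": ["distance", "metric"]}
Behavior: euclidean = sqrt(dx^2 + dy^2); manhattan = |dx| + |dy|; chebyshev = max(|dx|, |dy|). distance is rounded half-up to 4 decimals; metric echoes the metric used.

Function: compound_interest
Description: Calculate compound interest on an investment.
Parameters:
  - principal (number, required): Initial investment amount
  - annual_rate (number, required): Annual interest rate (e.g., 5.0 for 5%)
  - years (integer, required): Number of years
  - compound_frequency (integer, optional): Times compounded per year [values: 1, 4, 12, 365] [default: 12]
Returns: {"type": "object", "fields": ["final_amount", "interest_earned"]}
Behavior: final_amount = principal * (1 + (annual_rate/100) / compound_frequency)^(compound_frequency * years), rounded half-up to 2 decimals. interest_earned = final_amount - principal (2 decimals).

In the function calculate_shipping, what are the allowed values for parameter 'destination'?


The calculate_shipping spec declares:
  - destination (string, required): Destination country code [values: US, CA, UK, DE, JP, AU, BR, IN]
Allowed values:
US, CA, UK, DE, JP, AU, BR, IN


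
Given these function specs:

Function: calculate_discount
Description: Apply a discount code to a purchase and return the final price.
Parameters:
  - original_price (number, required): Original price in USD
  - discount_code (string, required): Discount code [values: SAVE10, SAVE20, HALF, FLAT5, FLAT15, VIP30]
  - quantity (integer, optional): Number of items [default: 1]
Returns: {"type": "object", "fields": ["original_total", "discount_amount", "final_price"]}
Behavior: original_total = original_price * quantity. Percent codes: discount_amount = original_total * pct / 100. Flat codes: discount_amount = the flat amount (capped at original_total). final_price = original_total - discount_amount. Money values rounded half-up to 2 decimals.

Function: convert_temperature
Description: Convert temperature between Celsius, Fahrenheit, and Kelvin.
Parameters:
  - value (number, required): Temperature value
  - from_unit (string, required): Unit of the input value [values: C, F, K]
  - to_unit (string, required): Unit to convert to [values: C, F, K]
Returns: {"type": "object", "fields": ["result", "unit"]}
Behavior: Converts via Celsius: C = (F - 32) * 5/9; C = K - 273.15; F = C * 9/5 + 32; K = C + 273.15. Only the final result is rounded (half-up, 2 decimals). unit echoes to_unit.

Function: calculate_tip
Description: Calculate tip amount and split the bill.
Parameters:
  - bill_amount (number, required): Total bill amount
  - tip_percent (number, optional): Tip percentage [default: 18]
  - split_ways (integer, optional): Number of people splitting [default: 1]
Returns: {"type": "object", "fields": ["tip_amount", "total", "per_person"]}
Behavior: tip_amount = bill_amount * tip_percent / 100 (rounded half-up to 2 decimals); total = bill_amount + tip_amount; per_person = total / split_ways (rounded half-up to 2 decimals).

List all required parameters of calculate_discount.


Parameters of calculate_discount and their required/optional flag:
  original_price: required
  discount_code: required
  quantity: optional
discount_code, original_price


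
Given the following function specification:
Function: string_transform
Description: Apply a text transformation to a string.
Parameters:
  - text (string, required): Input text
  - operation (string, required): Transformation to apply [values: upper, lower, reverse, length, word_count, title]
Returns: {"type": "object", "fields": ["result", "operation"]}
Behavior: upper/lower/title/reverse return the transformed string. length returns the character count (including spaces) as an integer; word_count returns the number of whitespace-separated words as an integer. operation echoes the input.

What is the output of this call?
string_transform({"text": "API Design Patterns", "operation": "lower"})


lower('API Design Patterns') = 'api design patterns'
Output:
{"result": "api design patterns", "operation": "lower"}


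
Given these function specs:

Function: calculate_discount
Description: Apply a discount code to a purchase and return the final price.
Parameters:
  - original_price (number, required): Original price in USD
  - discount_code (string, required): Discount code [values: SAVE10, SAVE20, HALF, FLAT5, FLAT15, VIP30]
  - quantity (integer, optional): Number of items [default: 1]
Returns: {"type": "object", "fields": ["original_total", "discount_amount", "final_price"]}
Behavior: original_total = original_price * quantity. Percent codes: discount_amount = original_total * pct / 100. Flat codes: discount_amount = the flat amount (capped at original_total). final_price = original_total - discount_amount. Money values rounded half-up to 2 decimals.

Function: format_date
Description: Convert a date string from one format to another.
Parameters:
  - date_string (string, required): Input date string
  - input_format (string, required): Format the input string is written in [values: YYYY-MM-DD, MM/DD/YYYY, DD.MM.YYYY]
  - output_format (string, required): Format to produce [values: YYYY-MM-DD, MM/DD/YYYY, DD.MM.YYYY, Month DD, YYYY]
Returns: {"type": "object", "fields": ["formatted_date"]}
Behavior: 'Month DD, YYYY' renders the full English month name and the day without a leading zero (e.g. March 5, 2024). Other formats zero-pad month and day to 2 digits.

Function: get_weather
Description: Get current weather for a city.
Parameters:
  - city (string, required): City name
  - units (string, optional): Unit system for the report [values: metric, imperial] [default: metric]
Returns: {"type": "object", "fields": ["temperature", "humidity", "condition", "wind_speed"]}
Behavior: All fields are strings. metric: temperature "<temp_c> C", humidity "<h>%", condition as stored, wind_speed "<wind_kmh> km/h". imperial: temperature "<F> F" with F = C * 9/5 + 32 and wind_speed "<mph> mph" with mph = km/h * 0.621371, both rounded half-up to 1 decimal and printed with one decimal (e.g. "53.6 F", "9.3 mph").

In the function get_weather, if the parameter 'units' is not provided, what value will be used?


The get_weather spec declares:
  - units (string, optional): Unit system for the report [values: metric, imperial] [default: metric]
Default:
metric


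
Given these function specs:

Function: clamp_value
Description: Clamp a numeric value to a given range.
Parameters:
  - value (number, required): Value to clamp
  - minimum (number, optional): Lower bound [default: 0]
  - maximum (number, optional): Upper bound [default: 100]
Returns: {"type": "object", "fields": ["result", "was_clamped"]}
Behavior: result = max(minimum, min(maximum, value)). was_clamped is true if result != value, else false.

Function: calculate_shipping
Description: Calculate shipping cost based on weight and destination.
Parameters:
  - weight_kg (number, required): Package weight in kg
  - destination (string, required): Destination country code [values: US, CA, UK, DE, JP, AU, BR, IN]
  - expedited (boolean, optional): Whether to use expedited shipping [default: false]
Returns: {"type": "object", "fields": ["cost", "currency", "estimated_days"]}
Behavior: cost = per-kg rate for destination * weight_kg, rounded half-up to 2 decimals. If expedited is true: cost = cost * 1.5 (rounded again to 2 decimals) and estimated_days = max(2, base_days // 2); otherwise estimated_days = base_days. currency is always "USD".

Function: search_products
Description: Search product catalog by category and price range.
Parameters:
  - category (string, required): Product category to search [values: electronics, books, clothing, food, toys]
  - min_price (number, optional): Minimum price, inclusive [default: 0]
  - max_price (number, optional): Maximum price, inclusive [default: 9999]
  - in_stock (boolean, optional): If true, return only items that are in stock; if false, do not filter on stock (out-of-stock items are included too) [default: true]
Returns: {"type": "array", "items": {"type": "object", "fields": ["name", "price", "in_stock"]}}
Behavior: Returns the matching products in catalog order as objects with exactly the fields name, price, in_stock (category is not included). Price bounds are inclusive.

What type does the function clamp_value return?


The clamp_value spec declares Returns: {"type": "object", "fields": ["result", "was_clamped"]}
Type:
object


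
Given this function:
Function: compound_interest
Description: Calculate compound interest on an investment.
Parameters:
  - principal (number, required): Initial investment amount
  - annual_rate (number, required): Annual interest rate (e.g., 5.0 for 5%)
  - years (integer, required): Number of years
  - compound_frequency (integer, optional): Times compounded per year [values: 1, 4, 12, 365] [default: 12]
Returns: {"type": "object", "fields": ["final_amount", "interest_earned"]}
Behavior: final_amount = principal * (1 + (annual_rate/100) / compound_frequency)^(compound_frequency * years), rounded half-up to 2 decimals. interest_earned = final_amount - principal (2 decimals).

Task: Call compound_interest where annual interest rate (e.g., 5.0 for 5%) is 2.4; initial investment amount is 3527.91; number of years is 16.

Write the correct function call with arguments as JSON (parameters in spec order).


Mapping each described value to its parameter name:
  'Annual interest rate (e.g., 5.0 for 5%)' -> annual_rate = 2.4
  'Initial investment amount' -> principal = 3527.91
  'Number of years' -> years = 16
compound_interest({"principal": 3527.91, "annual_rate": 2.4, "years": 16})


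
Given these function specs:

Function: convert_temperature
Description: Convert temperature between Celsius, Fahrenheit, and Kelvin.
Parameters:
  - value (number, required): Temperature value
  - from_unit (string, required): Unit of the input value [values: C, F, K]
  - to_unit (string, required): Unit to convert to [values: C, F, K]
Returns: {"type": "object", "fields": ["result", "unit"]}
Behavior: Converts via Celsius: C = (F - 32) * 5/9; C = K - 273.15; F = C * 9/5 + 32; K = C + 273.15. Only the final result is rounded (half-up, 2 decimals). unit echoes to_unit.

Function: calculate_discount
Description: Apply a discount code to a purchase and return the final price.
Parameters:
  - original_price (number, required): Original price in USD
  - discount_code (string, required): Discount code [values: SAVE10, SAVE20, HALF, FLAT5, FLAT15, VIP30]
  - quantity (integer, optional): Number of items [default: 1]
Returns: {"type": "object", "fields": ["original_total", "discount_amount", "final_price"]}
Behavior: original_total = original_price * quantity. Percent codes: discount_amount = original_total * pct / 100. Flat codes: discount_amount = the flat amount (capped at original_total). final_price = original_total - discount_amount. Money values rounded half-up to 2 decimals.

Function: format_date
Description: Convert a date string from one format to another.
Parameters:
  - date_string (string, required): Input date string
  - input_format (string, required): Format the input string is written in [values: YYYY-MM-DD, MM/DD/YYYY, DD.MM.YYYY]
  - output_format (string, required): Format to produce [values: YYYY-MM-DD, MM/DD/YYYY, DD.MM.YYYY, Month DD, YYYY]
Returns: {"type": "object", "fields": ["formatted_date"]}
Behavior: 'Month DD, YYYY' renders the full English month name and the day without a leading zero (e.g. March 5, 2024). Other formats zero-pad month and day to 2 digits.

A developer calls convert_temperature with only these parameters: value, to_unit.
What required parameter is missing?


Required parameters: value, from_unit, to_unit
Provided: value, to_unit
Missing: from_unit
from_unit


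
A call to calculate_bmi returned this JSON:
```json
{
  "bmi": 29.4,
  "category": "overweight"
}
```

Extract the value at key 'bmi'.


29.4


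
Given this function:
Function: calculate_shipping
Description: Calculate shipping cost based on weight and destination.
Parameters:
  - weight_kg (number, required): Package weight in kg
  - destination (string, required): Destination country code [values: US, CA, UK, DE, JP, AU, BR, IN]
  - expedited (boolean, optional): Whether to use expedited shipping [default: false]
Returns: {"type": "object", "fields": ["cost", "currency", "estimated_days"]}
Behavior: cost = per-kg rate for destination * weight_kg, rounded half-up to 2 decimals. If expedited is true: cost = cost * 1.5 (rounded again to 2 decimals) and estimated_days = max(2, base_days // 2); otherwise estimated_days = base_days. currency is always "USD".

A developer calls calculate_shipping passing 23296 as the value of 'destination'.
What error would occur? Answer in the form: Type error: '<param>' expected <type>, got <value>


Spec: 'destination' is declared as string; 23296 is an integer.
Type error: 'destination' expected string, got 23296


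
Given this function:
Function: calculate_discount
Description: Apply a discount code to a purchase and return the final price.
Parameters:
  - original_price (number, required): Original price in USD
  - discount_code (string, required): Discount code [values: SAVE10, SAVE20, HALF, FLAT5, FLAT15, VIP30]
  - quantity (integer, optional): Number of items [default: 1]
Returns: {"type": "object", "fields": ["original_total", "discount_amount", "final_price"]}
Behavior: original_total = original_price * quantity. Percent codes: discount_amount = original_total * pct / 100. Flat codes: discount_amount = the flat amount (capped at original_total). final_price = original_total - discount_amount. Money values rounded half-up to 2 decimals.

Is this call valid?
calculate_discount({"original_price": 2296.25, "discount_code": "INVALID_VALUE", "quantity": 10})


Checking parameter values...
Parameter 'discount_code' has value 'INVALID_VALUE' not in allowed: SAVE10, SAVE20, HALF, FLAT5, FLAT15, VIP30
Invalid - 'discount_code' must be one of SAVE10, SAVE20, HALF, FLAT5, FLAT15, VIP30


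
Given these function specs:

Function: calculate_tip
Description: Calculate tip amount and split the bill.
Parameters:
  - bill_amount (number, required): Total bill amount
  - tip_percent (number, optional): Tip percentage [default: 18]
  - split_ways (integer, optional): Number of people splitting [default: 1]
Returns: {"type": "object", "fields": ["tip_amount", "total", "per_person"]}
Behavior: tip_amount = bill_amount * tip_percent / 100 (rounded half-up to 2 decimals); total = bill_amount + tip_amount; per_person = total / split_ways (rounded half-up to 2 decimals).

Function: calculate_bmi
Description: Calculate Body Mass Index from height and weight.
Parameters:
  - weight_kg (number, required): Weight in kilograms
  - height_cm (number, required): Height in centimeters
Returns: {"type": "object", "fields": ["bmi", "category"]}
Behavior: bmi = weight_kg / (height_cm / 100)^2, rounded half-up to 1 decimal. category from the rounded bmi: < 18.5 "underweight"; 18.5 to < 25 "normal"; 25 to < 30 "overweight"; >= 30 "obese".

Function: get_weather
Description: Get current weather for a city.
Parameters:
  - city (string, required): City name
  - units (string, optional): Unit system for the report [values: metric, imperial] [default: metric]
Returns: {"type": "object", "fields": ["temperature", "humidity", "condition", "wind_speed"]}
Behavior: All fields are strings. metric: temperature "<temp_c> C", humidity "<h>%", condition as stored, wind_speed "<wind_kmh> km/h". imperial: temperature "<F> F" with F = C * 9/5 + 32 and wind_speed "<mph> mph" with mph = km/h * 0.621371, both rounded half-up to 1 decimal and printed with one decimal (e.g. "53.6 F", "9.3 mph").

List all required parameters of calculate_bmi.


Parameters of calculate_bmi and their required/optional flag:
  weight_kg: required
  height_cm: required
height_cm, weight_kg


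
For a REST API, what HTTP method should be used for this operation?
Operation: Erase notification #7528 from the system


GET = read, POST = create, PUT = update/replace, DELETE = remove
This operation is a removal.
DELETE


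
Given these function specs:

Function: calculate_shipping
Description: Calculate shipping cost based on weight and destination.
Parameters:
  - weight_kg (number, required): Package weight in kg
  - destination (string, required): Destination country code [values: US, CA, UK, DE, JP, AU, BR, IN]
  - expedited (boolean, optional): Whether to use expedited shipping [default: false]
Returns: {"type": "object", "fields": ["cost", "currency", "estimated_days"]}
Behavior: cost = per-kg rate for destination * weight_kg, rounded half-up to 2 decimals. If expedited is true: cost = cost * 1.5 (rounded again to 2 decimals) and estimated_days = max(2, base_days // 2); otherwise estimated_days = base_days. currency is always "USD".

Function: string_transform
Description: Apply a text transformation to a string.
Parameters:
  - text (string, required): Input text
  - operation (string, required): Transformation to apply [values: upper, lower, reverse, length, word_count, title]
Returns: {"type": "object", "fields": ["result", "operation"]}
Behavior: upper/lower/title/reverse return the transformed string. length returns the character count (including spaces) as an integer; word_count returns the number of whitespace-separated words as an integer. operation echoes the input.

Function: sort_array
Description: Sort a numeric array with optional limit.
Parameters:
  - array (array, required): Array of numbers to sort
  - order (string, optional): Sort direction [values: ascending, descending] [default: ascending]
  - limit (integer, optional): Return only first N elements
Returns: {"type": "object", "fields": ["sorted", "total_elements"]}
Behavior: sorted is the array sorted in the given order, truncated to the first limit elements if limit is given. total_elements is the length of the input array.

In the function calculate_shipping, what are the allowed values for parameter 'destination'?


The calculate_shipping spec declares:
  - destination (string, required): Destination country code [values: US, CA, UK, DE, JP, AU, BR, IN]
Allowed values:
US, CA, UK, DE, JP, AU, BR, IN


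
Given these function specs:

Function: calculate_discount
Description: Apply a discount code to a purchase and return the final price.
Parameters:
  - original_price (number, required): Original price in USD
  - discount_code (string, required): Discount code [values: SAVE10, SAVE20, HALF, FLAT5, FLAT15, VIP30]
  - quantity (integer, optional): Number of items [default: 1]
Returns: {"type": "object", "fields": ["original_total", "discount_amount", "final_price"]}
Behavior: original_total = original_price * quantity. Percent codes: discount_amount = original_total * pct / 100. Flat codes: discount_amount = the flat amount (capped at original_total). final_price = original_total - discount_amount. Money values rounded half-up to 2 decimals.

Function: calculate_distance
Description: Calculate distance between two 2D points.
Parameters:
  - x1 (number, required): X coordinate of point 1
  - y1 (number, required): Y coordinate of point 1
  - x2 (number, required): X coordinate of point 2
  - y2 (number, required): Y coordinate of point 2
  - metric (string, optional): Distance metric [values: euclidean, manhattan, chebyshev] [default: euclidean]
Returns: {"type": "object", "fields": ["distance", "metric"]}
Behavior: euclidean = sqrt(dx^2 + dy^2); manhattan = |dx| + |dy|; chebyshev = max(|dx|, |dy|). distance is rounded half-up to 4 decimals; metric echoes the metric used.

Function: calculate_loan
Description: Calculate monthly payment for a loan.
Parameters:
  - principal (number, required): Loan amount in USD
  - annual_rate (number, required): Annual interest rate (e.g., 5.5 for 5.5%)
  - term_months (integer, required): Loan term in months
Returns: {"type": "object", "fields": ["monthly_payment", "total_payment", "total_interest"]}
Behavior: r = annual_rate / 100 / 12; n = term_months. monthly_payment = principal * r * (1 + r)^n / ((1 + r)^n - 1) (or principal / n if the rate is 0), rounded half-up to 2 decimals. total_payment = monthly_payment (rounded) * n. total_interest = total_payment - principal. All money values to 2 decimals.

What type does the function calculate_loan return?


The calculate_loan spec declares Returns: {"type": "object", "fields": ["monthly_payment", "total_payment", "total_interest"]}
Type:
object
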